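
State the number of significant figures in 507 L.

3

507: zeros between nonzero digits are significant.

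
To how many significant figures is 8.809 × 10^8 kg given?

8.809 × 10^8: in scientific notation every digit of the coefficient is significant.

4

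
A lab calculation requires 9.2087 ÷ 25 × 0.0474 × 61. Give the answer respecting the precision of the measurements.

1.1

9.2087 ÷ 25 × 0.0474 × 61 = 1.0650414072
Multiplication/division keeps the fewest significant figures: 9.2087 → 5 s.f., 25 → 2 s.f., 0.0474 → 3 s.f., 61 → 2 s.f.; limit is 2.
Rounded to 2 significant figures: 1.1.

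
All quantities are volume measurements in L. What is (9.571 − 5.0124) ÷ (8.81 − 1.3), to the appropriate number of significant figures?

0.61

9.571 − 5.0124 = 4.5586, limited to 3 d.p. → 4 s.f.; 8.81 − 1.3 = 7.51, limited to 1 d.p. → 2 s.f.
Carrying full precision, 4.5586 ÷ 7.51 = 0.607003994674…; keep min(4, 2) = 2 s.f.
Rounded to 2 significant figures: 0.61.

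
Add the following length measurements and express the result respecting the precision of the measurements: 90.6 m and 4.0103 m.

94.6 m

90.6 m + 4.0103 m = 94.6103 m.
Addition/subtraction keeps the fewest decimal places: 90.6 → 1 decimal place, 4.0103 → 4 decimal places; limit is 1.
Rounded to 1 decimal place: 94.6 m.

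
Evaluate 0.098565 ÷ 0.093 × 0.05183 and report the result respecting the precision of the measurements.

0.098565 ÷ 0.093 × 0.05183 = 0.0549314403226…
Multiplication/division keeps the fewest significant figures: 0.098565 → 5 s.f., 0.093 → 2 s.f., 0.05183 → 4 s.f.; limit is 2.
Rounded to 2 significant figures: 0.055.

0.055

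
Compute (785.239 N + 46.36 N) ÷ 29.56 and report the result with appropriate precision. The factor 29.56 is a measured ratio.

28.13 N

785.239 N + 46.36 N = 831.599 N; the sum is limited to 2 decimal places (5 s.f.).
Carrying full precision, 831.599 ÷ 29.56 = 28.1325778078… N; 29.56 has 4 s.f., so the result keeps min(5, 4) = 4 s.f.
Rounded to 4 significant figures: 28.13 N.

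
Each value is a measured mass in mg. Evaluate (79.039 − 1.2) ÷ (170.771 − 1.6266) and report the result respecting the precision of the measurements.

79.039 − 1.2 = 77.839, limited to 1 d.p. → 3 s.f.; 170.771 − 1.6266 = 169.1444, limited to 3 d.p. → 6 s.f.
Carrying full precision, 77.839 ÷ 169.1444 = 0.460192592838…; keep min(3, 6) = 3 s.f.
Rounded to 3 significant figures: 0.460.

0.460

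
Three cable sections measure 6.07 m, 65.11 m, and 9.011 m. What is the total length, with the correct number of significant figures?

80.19 m

6.07 m + 65.11 m + 9.011 m = 80.191 m.
Addition/subtraction keeps the fewest decimal places: 6.07 → 2 decimal places, 65.11 → 2 decimal places, 9.011 → 3 decimal places; limit is 2.
Rounded to 2 decimal places: 80.19 m.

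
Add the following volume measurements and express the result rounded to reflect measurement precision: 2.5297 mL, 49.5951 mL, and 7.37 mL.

59.49 mL

2.5297 mL + 49.5951 mL + 7.37 mL = 59.4948 mL.
Addition/subtraction keeps the fewest decimal places: 2.5297 → 4 decimal places, 49.5951 → 4 decimal places, 7.37 → 2 decimal places; limit is 2.
Rounded to 2 decimal places: 59.49 mL.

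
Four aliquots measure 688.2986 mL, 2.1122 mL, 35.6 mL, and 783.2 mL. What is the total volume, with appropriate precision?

1509.2 mL

688.2986 mL + 2.1122 mL + 35.6 mL + 783.2 mL = 1509.2108 mL.
Addition/subtraction keeps the fewest decimal places: 688.2986 → 4 decimal places, 2.1122 → 4 decimal places, 35.6 → 1 decimal place, 783.2 → 1 decimal place; limit is 1.
Rounded to 1 decimal place: 1509.2 mL.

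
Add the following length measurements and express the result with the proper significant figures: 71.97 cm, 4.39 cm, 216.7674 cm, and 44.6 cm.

337.7 cm

71.97 cm + 4.39 cm + 216.7674 cm + 44.6 cm = 337.7274 cm.
Addition/subtraction keeps the fewest decimal places: 71.97 → 2 decimal places, 4.39 → 2 decimal places, 216.7674 → 4 decimal places, 44.6 → 1 decimal place; limit is 1.
Rounded to 1 decimal place: 337.7 cm.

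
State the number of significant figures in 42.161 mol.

5

42.161: every digit is nonzero and significant.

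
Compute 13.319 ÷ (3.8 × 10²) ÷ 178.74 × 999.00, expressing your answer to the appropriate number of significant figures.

13.319 ÷ (3.8 × 10²) ÷ 178.74 × 999.00 = 0.195898791541…
Multiplication/division keeps the fewest significant figures: 13.319 → 5 s.f., 3.8 × 10² → 2 s.f., 178.74 → 5 s.f., 999.00 → 5 s.f.; limit is 2.
Rounded to 2 significant figures: 0.20.

0.20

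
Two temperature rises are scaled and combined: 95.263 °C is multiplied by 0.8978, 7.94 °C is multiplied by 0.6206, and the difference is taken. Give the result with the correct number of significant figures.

80.60 °C

95.263 × 0.8978 = 85.5271214 → 85.53 °C (4 s.f., last digit at the 10^-2 place).
7.94 × 0.6206 = 4.927564 → 4.93 °C (3 s.f., last digit at the 10^-2 place).
Difference: 80.5995574 °C; keep the coarser place, 10^-2.
Result: 80.60 °C.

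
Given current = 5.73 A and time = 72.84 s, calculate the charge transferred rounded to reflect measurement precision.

417 C

charge transferred = 5.73 A × 72.84 s = 417.3732 C.
5.73 has 3 significant figures; 72.84 has 4.
Division/multiplication keeps the fewest: 3 significant figures.
Rounded: 417 C.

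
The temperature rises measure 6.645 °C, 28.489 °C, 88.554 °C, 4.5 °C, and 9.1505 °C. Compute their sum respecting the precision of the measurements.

6.645 °C + 28.489 °C + 88.554 °C + 4.5 °C + 9.1505 °C = 137.3385 °C.
Addition/subtraction keeps the fewest decimal places: 6.645 → 3 decimal places, 28.489 → 3 decimal places, 88.554 → 3 decimal places, 4.5 → 1 decimal place, 9.1505 → 4 decimal places; limit is 1.
Rounded to 1 decimal place: 137.3 °C.

137.3 °C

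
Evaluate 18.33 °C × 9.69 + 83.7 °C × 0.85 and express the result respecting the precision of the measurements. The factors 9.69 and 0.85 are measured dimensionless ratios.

249 °C

18.33 × 9.69 = 177.6177 → 178 °C (3 s.f., last digit at the 10^0 place).
83.7 × 0.85 = 71.145 → 71 °C (2 s.f., last digit at the 10^0 place).
Sum: 248.7627 °C; keep the coarser place, 10^0.
Result: 249 °C.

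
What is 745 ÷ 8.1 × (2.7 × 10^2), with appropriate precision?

745 ÷ 8.1 × (2.7 × 10^2) = 24833.3333333…
Multiplication/division keeps the fewest significant figures: 745 → 3 s.f., 8.1 → 2 s.f., 2.7 × 10^2 → 2 s.f.; limit is 2.
Rounded to 2 significant figures: 2.5 × 10^4.

2.5 × 10^4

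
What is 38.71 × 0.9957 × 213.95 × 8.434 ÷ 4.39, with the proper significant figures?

38.71 × 0.9957 × 213.95 × 8.434 ÷ 4.39 = 15842.8403466…
Multiplication/division keeps the fewest significant figures: 38.71 → 4 s.f., 0.9957 → 4 s.f., 213.95 → 5 s.f., 8.434 → 4 s.f., 4.39 → 3 s.f.; limit is 3.
Rounded to 3 significant figures: 1.58 × 10^4.

1.58 × 10^4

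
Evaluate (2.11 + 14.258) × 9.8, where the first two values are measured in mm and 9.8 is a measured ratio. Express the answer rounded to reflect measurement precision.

2.11 mm + 14.258 mm = 16.368 mm; the sum is limited to 2 decimal places (4 s.f.).
Carrying full precision, 16.368 × 9.8 = 160.4064 mm; 9.8 has 2 s.f., so the result keeps min(4, 2) = 2 s.f.
Rounded to 2 significant figures: 1.6 × 10^2 mm.

1.6 × 10^2 mm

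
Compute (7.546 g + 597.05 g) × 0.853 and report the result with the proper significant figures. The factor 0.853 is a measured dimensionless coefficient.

7.546 g + 597.05 g = 604.596 g; the sum is limited to 2 decimal places (5 s.f.).
Carrying full precision, 604.596 × 0.853 = 515.720388 g; 0.853 has 3 s.f., so the result keeps min(5, 3) = 3 s.f.
Rounded to 3 significant figures: 516 g.

516 g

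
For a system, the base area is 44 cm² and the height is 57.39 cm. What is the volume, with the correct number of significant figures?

2.5 × 10³ cm³

volume = 44 cm² × 57.39 cm = 2525.16 cm³.
44 has 2 significant figures; 57.39 has 4.
Division/multiplication keeps the fewest: 2 significant figures.
Rounded: 2.5 × 10³ cm³.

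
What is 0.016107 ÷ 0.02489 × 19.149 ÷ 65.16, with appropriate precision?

0.016107 ÷ 0.02489 × 19.149 ÷ 65.16 = 0.190175595826…
Multiplication/division keeps the fewest significant figures: 0.016107 → 5 s.f., 0.02489 → 4 s.f., 19.149 → 5 s.f., 65.16 → 4 s.f.; limit is 4.
Rounded to 4 significant figures: 1.902 × 10⁻¹.

1.902 × 10⁻¹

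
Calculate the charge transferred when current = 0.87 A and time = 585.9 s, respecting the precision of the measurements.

charge transferred = 0.87 A × 585.9 s = 509.733 C.
0.87 has 2 significant figures; 585.9 has 4.
Division/multiplication keeps the fewest: 2 significant figures.
Rounded: 5.1 × 10^2 C.

5.1 × 10^2 C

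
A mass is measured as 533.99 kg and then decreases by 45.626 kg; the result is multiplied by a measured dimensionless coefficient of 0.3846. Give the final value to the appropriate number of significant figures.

533.99 kg − 45.626 kg = 488.364 kg; the difference is limited to 2 decimal places (5 s.f.).
Carrying full precision, 488.364 × 0.3846 = 187.8247944 kg; 0.3846 has 4 s.f., so the result keeps min(5, 4) = 4 s.f.
Rounded to 4 significant figures: 187.8 kg.

187.8 kg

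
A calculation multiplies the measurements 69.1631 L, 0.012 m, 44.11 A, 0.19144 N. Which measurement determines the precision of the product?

0.012 m

69.1631 L → 6 s.f.; 0.012 m → 2 s.f.; 44.11 A → 4 s.f.; 0.19144 N → 5 s.f.
The fewest is 2 significant figures, from 0.012 m.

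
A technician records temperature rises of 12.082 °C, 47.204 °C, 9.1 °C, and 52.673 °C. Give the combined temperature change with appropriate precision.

1.211 × 10² °C

12.082 °C + 47.204 °C + 9.1 °C + 52.673 °C = 121.059 °C.
Addition/subtraction keeps the fewest decimal places: 12.082 → 3 decimal places, 47.204 → 3 decimal places, 9.1 → 1 decimal place, 52.673 → 3 decimal places; limit is 1.
Rounded to 1 decimal place: 1.211 × 10² °C.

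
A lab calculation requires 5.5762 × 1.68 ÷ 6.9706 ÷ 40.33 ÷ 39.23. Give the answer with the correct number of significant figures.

8.49 × 10^-4

5.5762 × 1.68 ÷ 6.9706 ÷ 40.33 ÷ 39.23 = 0.000849436525778…
Multiplication/division keeps the fewest significant figures: 5.5762 → 5 s.f., 1.68 → 3 s.f., 6.9706 → 5 s.f., 40.33 → 4 s.f., 39.23 → 4 s.f.; limit is 3.
Rounded to 3 significant figures: 8.49 × 10^-4.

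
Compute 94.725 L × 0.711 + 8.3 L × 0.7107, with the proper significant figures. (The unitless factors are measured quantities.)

94.725 × 0.711 = 67.349475 → 67.3 L (3 s.f., last digit at the 10^-1 place).
8.3 × 0.7107 = 5.89881 → 5.9 L (2 s.f., last digit at the 10^-1 place).
Sum: 73.248285 L; keep the coarser place, 10^-1.
Result: 73.2 L.

73.2 L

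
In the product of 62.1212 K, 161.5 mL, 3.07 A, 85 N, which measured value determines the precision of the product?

85 N

62.1212 K → 6 s.f.; 161.5 mL → 4 s.f.; 3.07 A → 3 s.f.; 85 N → 2 s.f.
The fewest is 2 significant figures, from 85 N.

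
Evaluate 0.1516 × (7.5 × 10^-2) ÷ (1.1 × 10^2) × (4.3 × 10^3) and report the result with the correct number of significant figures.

0.1516 × (7.5 × 10^-2) ÷ (1.1 × 10^2) × (4.3 × 10^3) = 0.444463636364…
Multiplication/division keeps the fewest significant figures: 0.1516 → 4 s.f., 7.5 × 10^-2 → 2 s.f., 1.1 × 10^2 → 2 s.f., 4.3 × 10^3 → 2 s.f.; limit is 2.
Rounded to 2 significant figures: 0.44.

0.44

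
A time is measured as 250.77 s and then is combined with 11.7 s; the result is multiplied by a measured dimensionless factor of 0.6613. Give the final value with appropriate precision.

173.6 s

250.77 s + 11.7 s = 262.47 s; the sum is limited to 1 decimal place (4 s.f.).
Carrying full precision, 262.47 × 0.6613 = 173.571411 s; 0.6613 has 4 s.f., so the result keeps min(4, 4) = 4 s.f.
Rounded to 4 significant figures: 173.6 s.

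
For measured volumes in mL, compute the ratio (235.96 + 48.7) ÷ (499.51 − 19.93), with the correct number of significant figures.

235.96 + 48.7 = 284.66, limited to 1 d.p. → 4 s.f.; 499.51 − 19.93 = 479.58, limited to 2 d.p. → 5 s.f.
Carrying full precision, 284.66 ÷ 479.58 = 0.59356103257…; keep min(4, 5) = 4 s.f.
Rounded to 4 significant figures: 5.936 × 10^-1.

5.936 × 10^-1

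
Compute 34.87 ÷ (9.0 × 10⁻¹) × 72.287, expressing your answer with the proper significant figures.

34.87 ÷ (9.0 × 10⁻¹) × 72.287 = 2800.71965556…
Multiplication/division keeps the fewest significant figures: 34.87 → 4 s.f., 9.0 × 10⁻¹ → 2 s.f., 72.287 → 5 s.f.; limit is 2.
Rounded to 2 significant figures: 2.8 × 10³.

2.8 × 10³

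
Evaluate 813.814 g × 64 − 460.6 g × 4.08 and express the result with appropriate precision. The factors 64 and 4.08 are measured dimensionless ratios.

813.814 × 64 = 52084.096 → 5.2 × 10⁴ g (2 s.f., last digit at the 10^3 place).
460.6 × 4.08 = 1879.248 → 1.88 × 10³ g (3 s.f., last digit at the 10^1 place).
Difference: 50204.848 g; keep the coarser place, 10^3.
Result: 5.0 × 10⁴ g.

5.0 × 10⁴ g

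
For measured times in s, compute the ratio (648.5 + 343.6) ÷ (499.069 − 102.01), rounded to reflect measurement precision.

2.499

648.5 + 343.6 = 992.1, limited to 1 d.p. → 4 s.f.; 499.069 − 102.01 = 397.059, limited to 2 d.p. → 5 s.f.
Carrying full precision, 992.1 ÷ 397.059 = 2.49862111172…; keep min(4, 5) = 4 s.f.
Rounded to 4 significant figures: 2.499.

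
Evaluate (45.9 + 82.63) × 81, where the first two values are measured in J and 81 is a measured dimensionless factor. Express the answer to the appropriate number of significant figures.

45.9 J + 82.63 J = 128.53 J; the sum is limited to 1 decimal place (4 s.f.).
Carrying full precision, 128.53 × 81 = 10410.93 J; 81 has 2 s.f., so the result keeps min(4, 2) = 2 s.f.
Rounded to 2 significant figures: 1.0 × 10^4 J.

1.0 × 10^4 J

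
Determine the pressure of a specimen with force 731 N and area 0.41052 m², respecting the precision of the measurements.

pressure = 731 N ÷ 0.41052 m² = 1780.66842054… Pa.
731 has 3 significant figures; 0.41052 has 5.
Division/multiplication keeps the fewest: 3 significant figures.
Rounded: 1.78 × 10^3 Pa.

1.78 × 10^3 Pa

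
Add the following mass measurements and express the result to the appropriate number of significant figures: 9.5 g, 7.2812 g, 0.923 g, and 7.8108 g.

25.5 g

9.5 g + 7.2812 g + 0.923 g + 7.8108 g = 25.5150 g.
Addition/subtraction keeps the fewest decimal places: 9.5 → 1 decimal place, 7.2812 → 4 decimal places, 0.923 → 3 decimal places, 7.8108 → 4 decimal places; limit is 1.
Rounded to 1 decimal place: 25.5 g.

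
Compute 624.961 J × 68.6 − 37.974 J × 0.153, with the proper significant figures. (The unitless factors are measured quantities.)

4.29 × 10⁴ J

624.961 × 68.6 = 42872.3246 → 4.29 × 10⁴ J (3 s.f., last digit at the 10^2 place).
37.974 × 0.153 = 5.810022 → 5.81 J (3 s.f., last digit at the 10^-2 place).
Difference: 42866.514578 J; keep the coarser place, 10^2.
Result: 4.29 × 10⁴ J.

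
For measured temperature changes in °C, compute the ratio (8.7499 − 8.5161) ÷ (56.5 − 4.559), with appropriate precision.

8.7499 − 8.5161 = 0.2338, limited to 4 d.p. → 4 s.f.; 56.5 − 4.559 = 51.941, limited to 1 d.p. → 3 s.f.
Carrying full precision, 0.2338 ÷ 51.941 = 0.00450126104619…; keep min(4, 3) = 3 s.f.
Rounded to 3 significant figures: 0.00450.

0.00450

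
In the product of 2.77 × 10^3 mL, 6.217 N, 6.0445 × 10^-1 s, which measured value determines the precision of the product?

2.77 × 10^3 mL

2.77 × 10^3 mL → 3 s.f.; 6.217 N → 4 s.f.; 6.0445 × 10^-1 s → 5 s.f.
The fewest is 3 significant figures, from 2.77 × 10^3 mL.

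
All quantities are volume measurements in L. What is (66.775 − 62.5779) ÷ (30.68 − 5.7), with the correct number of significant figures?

66.775 − 62.5779 = 4.1971, limited to 3 d.p. → 4 s.f.; 30.68 − 5.7 = 24.98, limited to 1 d.p. → 3 s.f.
Carrying full precision, 4.1971 ÷ 24.98 = 0.168018414732…; keep min(4, 3) = 3 s.f.
Rounded to 3 significant figures: 0.168.

0.168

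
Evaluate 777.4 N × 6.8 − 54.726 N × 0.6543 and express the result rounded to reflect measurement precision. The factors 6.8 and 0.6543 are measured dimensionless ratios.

777.4 × 6.8 = 5286.32 → 5.3 × 10³ N (2 s.f., last digit at the 10^2 place).
54.726 × 0.6543 = 35.8072218 → 35.81 N (4 s.f., last digit at the 10^-2 place).
Difference: 5250.5127782 N; keep the coarser place, 10^2.
Result: 5.3 × 10³ N.

5.3 × 10³ N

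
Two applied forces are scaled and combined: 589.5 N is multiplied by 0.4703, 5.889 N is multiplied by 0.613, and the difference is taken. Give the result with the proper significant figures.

273.6 N

589.5 × 0.4703 = 277.24185 → 277.2 N (4 s.f., last digit at the 10^-1 place).
5.889 × 0.613 = 3.609957 → 3.61 N (3 s.f., last digit at the 10^-2 place).
Difference: 273.631893 N; keep the coarser place, 10^-1.
Result: 273.6 N.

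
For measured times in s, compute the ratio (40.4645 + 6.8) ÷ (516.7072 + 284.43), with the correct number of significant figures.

40.4645 + 6.8 = 47.2645, limited to 1 d.p. → 3 s.f.; 516.7072 + 284.43 = 801.1372, limited to 2 d.p. → 5 s.f.
Carrying full precision, 47.2645 ÷ 801.1372 = 0.0589967611041…; keep min(3, 5) = 3 s.f.
Rounded to 3 significant figures: 0.0590.

0.0590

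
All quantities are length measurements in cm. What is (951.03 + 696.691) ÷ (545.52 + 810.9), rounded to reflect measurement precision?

1.2148

951.03 + 696.691 = 1647.721, limited to 2 d.p. → 6 s.f.; 545.52 + 810.9 = 1356.42, limited to 1 d.p. → 5 s.f.
Carrying full precision, 1647.721 ÷ 1356.42 = 1.21475722859…; keep min(6, 5) = 5 s.f.
Rounded to 5 significant figures: 1.2148.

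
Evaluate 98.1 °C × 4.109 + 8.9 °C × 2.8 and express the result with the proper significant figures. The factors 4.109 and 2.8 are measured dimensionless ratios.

98.1 × 4.109 = 403.0929 → 403 °C (3 s.f., last digit at the 10^0 place).
8.9 × 2.8 = 24.92 → 25 °C (2 s.f., last digit at the 10^0 place).
Sum: 428.0129 °C; keep the coarser place, 10^0.
Result: 428 °C.

428 °C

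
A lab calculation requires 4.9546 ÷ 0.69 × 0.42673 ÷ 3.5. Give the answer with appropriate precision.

4.9546 ÷ 0.69 × 0.42673 ÷ 3.5 = 0.875476794203…
Multiplication/division keeps the fewest significant figures: 4.9546 → 5 s.f., 0.69 → 2 s.f., 0.42673 → 5 s.f., 3.5 → 2 s.f.; limit is 2.
Rounded to 2 significant figures: 0.88.

0.88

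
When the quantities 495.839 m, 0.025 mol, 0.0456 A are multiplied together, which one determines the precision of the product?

0.025 mol

495.839 m → 6 s.f.; 0.025 mol → 2 s.f.; 0.0456 A → 3 s.f.
The fewest is 2 significant figures, from 0.025 mol.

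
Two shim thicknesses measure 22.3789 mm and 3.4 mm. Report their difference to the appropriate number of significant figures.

19.0 mm

22.3789 mm − 3.4 mm = 18.9789 mm.
Addition/subtraction keeps the fewest decimal places: 22.3789 → 4 decimal places, 3.4 → 1 decimal place; limit is 1.
Rounded to 1 decimal place: 19.0 mm.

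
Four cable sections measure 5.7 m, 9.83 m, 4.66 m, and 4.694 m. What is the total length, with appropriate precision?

24.9 m

5.7 m + 9.83 m + 4.66 m + 4.694 m = 24.884 m.
Addition/subtraction keeps the fewest decimal places: 5.7 → 1 decimal place, 9.83 → 2 decimal places, 4.66 → 2 decimal places, 4.694 → 3 decimal places; limit is 1.
Rounded to 1 decimal place: 24.9 m.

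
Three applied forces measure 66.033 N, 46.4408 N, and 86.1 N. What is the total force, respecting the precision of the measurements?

198.6 N

66.033 N + 46.4408 N + 86.1 N = 198.5738 N.
Addition/subtraction keeps the fewest decimal places: 66.033 → 3 decimal places, 46.4408 → 4 decimal places, 86.1 → 1 decimal place; limit is 1.
Rounded to 1 decimal place: 198.6 N.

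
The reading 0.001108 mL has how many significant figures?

0.001108: leading zeros are not significant; zeros between nonzero digits are significant.

4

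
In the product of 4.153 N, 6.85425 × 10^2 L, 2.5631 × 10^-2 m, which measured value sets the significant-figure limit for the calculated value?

4.153 N

4.153 N → 4 s.f.; 6.85425 × 10^2 L → 6 s.f.; 2.5631 × 10^-2 m → 5 s.f.
The fewest is 4 significant figures, from 4.153 N.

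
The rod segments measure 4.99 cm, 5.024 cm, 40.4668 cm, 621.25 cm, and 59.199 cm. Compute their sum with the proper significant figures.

730.93 cm

4.99 cm + 5.024 cm + 40.4668 cm + 621.25 cm + 59.199 cm = 730.9298 cm.
Addition/subtraction keeps the fewest decimal places: 4.99 → 2 decimal places, 5.024 → 3 decimal places, 40.4668 → 4 decimal places, 621.25 → 2 decimal places, 59.199 → 3 decimal places; limit is 2.
Rounded to 2 decimal places: 730.93 cm.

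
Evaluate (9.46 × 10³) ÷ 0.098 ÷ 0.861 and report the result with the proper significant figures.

1.1 × 10⁵

(9.46 × 10³) ÷ 0.098 ÷ 0.861 = 112114.532224…
Multiplication/division keeps the fewest significant figures: 9.46 × 10³ → 3 s.f., 0.098 → 2 s.f., 0.861 → 3 s.f.; limit is 2.
Rounded to 2 significant figures: 1.1 × 10⁵.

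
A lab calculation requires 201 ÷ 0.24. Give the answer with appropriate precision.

201 ÷ 0.24 = 837.5
Multiplication/division keeps the fewest significant figures: 201 → 3 s.f., 0.24 → 2 s.f.; limit is 2.
Rounded to 2 significant figures: 8.4 × 10².

8.4 × 10²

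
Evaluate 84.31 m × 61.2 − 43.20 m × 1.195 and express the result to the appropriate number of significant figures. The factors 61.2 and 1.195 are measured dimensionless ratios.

5.11 × 10³ m

84.31 × 61.2 = 5159.772 → 5.16 × 10³ m (3 s.f., last digit at the 10^1 place).
43.20 × 1.195 = 51.624 → 51.62 m (4 s.f., last digit at the 10^-2 place).
Difference: 5108.148 m; keep the coarser place, 10^1.
Result: 5.11 × 10³ m.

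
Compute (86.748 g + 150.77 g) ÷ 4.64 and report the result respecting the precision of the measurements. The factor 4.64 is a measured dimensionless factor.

51.2 g

86.748 g + 150.77 g = 237.518 g; the sum is limited to 2 decimal places (5 s.f.).
Carrying full precision, 237.518 ÷ 4.64 = 51.1892241379… g; 4.64 has 3 s.f., so the result keeps min(5, 3) = 3 s.f.
Rounded to 3 significant figures: 51.2 g.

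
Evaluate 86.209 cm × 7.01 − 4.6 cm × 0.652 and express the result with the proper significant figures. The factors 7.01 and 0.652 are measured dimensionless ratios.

601 cm

86.209 × 7.01 = 604.32509 → 604 cm (3 s.f., last digit at the 10^0 place).
4.6 × 0.652 = 2.9992 → 3.0 cm (2 s.f., last digit at the 10^-1 place).
Difference: 601.32589 cm; keep the coarser place, 10^0.
Result: 601 cm.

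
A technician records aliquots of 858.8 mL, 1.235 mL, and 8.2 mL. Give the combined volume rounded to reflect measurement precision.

858.8 mL + 1.235 mL + 8.2 mL = 868.235 mL.
Addition/subtraction keeps the fewest decimal places: 858.8 → 1 decimal place, 1.235 → 3 decimal places, 8.2 → 1 decimal place; limit is 1.
Rounded to 1 decimal place: 868.2 mL.

868.2 mL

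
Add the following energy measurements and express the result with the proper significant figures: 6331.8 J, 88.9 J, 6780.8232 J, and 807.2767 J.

14008.8 J

6331.8 J + 88.9 J + 6780.8232 J + 807.2767 J = 14008.7999 J.
Addition/subtraction keeps the fewest decimal places: 6331.8 → 1 decimal place, 88.9 → 1 decimal place, 6780.8232 → 4 decimal places, 807.2767 → 4 decimal places; limit is 1.
Rounded to 1 decimal place: 14008.8 J.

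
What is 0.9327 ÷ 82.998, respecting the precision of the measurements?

0.9327 ÷ 82.998 = 0.0112376201836…
Multiplication/division keeps the fewest significant figures: 0.9327 → 4 s.f., 82.998 → 5 s.f.; limit is 4.
Rounded to 4 significant figures: 0.01124.

0.01124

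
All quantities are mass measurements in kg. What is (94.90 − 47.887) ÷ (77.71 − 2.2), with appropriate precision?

0.623

94.90 − 47.887 = 47.013, limited to 2 d.p. → 4 s.f.; 77.71 − 2.2 = 75.51, limited to 1 d.p. → 3 s.f.
Carrying full precision, 47.013 ÷ 75.51 = 0.622606277314…; keep min(4, 3) = 3 s.f.
Rounded to 3 significant figures: 0.623.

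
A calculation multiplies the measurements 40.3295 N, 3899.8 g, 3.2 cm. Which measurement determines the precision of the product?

3.2 cm

40.3295 N → 6 s.f.; 3899.8 g → 5 s.f.; 3.2 cm → 2 s.f.
The fewest is 2 significant figures, from 3.2 cm.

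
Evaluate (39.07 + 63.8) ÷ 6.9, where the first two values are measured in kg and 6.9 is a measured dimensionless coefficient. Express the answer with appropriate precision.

15 kg

39.07 kg + 63.8 kg = 102.87 kg; the sum is limited to 1 decimal place (4 s.f.).
Carrying full precision, 102.87 ÷ 6.9 = 14.9086956522… kg; 6.9 has 2 s.f., so the result keeps min(4, 2) = 2 s.f.
Rounded to 2 significant figures: 15 kg.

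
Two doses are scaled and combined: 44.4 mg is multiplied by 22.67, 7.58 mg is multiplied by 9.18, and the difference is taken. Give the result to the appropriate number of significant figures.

44.4 × 22.67 = 1006.548 → 1.01 × 10^3 mg (3 s.f., last digit at the 10^1 place).
7.58 × 9.18 = 69.5844 → 69.6 mg (3 s.f., last digit at the 10^-1 place).
Difference: 936.9636 mg; keep the coarser place, 10^1.
Result: 9.4 × 10^2 mg.

9.4 × 10^2 mg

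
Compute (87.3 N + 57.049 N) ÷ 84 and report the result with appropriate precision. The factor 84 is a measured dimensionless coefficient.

1.7 N

87.3 N + 57.049 N = 144.349 N; the sum is limited to 1 decimal place (4 s.f.).
Carrying full precision, 144.349 ÷ 84 = 1.71844047619… N; 84 has 2 s.f., so the result keeps min(4, 2) = 2 s.f.
Rounded to 2 significant figures: 1.7 N.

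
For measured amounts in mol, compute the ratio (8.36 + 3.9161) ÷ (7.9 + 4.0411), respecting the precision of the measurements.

8.36 + 3.9161 = 12.2761, limited to 2 d.p. → 4 s.f.; 7.9 + 4.0411 = 11.9411, limited to 1 d.p. → 3 s.f.
Carrying full precision, 12.2761 ÷ 11.9411 = 1.02805436685…; keep min(4, 3) = 3 s.f.
Rounded to 3 significant figures: 1.03.

1.03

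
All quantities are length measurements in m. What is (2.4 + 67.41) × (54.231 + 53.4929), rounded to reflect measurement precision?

7.52 × 10^3 m²

2.4 + 67.41 = 69.81, limited to 1 d.p. → 3 s.f.; 54.231 + 53.4929 = 107.7239, limited to 3 d.p. → 6 s.f.
Carrying full precision, 69.81 × 107.7239 = 7520.205459; keep min(3, 6) = 3 s.f.
Rounded to 3 significant figures: 7.52 × 10^3 m².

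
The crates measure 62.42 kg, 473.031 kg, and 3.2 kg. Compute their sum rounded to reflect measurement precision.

62.42 kg + 473.031 kg + 3.2 kg = 538.651 kg.
Addition/subtraction keeps the fewest decimal places: 62.42 → 2 decimal places, 473.031 → 3 decimal places, 3.2 → 1 decimal place; limit is 1.
Rounded to 1 decimal place: 538.7 kg.

538.7 kg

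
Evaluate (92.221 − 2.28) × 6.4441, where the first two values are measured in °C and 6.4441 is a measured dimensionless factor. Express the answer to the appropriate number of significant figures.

92.221 °C − 2.28 °C = 89.941 °C; the difference is limited to 2 decimal places (4 s.f.).
Carrying full precision, 89.941 × 6.4441 = 579.5887981 °C; 6.4441 has 5 s.f., so the result keeps min(4, 5) = 4 s.f.
Rounded to 4 significant figures: 5.796 × 10² °C.

5.796 × 10² °C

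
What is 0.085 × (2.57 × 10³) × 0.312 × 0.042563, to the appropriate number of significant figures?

2.9

0.085 × (2.57 × 10³) × 0.312 × 0.042563 = 2.9009408532
Multiplication/division keeps the fewest significant figures: 0.085 → 2 s.f., 2.57 × 10³ → 3 s.f., 0.312 → 3 s.f., 0.042563 → 5 s.f.; limit is 2.
Rounded to 2 significant figures: 2.9.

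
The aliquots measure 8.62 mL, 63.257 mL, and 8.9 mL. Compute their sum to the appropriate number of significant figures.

8.62 mL + 63.257 mL + 8.9 mL = 80.777 mL.
Addition/subtraction keeps the fewest decimal places: 8.62 → 2 decimal places, 63.257 → 3 decimal places, 8.9 → 1 decimal place; limit is 1.
Rounded to 1 decimal place: 80.8 mL.

80.8 mL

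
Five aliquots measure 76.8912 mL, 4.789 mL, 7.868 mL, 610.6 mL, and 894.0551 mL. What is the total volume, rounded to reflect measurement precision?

76.8912 mL + 4.789 mL + 7.868 mL + 610.6 mL + 894.0551 mL = 1594.2033 mL.
Addition/subtraction keeps the fewest decimal places: 76.8912 → 4 decimal places, 4.789 → 3 decimal places, 7.868 → 3 decimal places, 610.6 → 1 decimal place, 894.0551 → 4 decimal places; limit is 1.
Rounded to 1 decimal place: 1594.2 mL.

1594.2 mL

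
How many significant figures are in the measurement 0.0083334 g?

0.0083334: leading zeros are not significant.

5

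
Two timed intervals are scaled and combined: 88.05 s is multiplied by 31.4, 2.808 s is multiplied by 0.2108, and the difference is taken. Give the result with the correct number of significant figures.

88.05 × 31.4 = 2764.77 → 2.76 × 10^3 s (3 s.f., last digit at the 10^1 place).
2.808 × 0.2108 = 0.5919264 → 0.5919 s (4 s.f., last digit at the 10^-4 place).
Difference: 2764.1780736 s; keep the coarser place, 10^1.
Result: 2.76 × 10^3 s.

2.76 × 10^3 s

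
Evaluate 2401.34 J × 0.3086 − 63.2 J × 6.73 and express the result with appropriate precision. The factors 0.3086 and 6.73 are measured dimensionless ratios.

2401.34 × 0.3086 = 741.053524 → 741.1 J (4 s.f., last digit at the 10^-1 place).
63.2 × 6.73 = 425.336 → 425 J (3 s.f., last digit at the 10^0 place).
Difference: 315.717524 J; keep the coarser place, 10^0.
Result: 316 J.

316 J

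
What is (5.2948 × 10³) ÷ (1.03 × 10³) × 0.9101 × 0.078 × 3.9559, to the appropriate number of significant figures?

1.4

(5.2948 × 10³) ÷ (1.03 × 10³) × 0.9101 × 0.078 × 3.9559 = 1.44358166426…
Multiplication/division keeps the fewest significant figures: 5.2948 × 10³ → 5 s.f., 1.03 × 10³ → 3 s.f., 0.9101 → 4 s.f., 0.078 → 2 s.f., 3.9559 → 5 s.f.; limit is 2.
Rounded to 2 significant figures: 1.4.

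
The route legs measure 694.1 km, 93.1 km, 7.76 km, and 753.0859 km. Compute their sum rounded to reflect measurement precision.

1548.0 km

694.1 km + 93.1 km + 7.76 km + 753.0859 km = 1548.0459 km.
Addition/subtraction keeps the fewest decimal places: 694.1 → 1 decimal place, 93.1 → 1 decimal place, 7.76 → 2 decimal places, 753.0859 → 4 decimal places; limit is 1.
Rounded to 1 decimal place: 1548.0 km.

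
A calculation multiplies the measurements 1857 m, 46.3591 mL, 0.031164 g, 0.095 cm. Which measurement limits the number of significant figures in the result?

0.095 cm

1857 m → 4 s.f.; 46.3591 mL → 6 s.f.; 0.031164 g → 5 s.f.; 0.095 cm → 2 s.f.
The fewest is 2 significant figures, from 0.095 cm.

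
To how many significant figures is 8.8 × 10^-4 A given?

8.8 × 10^-4: in scientific notation every digit of the coefficient is significant.

2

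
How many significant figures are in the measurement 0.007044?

0.007044: leading zeros are not significant; zeros between nonzero digits are significant.

4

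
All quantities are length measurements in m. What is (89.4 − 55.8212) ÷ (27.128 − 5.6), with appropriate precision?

89.4 − 55.8212 = 33.5788, limited to 1 d.p. → 3 s.f.; 27.128 − 5.6 = 21.528, limited to 1 d.p. → 3 s.f.
Carrying full precision, 33.5788 ÷ 21.528 = 1.55977331847…; keep min(3, 3) = 3 s.f.
Rounded to 3 significant figures: 1.56.

1.56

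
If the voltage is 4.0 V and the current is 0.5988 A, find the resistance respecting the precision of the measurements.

resistance = 4.0 V ÷ 0.5988 A = 6.68002672011… Ω.
4.0 has 2 significant figures; 0.5988 has 4.
Division/multiplication keeps the fewest: 2 significant figures.
Rounded: 6.7 Ω.

6.7 Ω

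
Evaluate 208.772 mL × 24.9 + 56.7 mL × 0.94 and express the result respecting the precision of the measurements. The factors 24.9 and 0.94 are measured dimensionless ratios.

208.772 × 24.9 = 5198.4228 → 5.20 × 10^3 mL (3 s.f., last digit at the 10^1 place).
56.7 × 0.94 = 53.298 → 53 mL (2 s.f., last digit at the 10^0 place).
Sum: 5251.7208 mL; keep the coarser place, 10^1.
Result: 5.25 × 10^3 mL.

5.25 × 10^3 mL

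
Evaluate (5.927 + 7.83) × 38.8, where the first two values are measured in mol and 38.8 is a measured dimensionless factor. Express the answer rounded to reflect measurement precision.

534 mol

5.927 mol + 7.83 mol = 13.757 mol; the sum is limited to 2 decimal places (4 s.f.).
Carrying full precision, 13.757 × 38.8 = 533.7716 mol; 38.8 has 3 s.f., so the result keeps min(4, 3) = 3 s.f.
Rounded to 3 significant figures: 534 mol.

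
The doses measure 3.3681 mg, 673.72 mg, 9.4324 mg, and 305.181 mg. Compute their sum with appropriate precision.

991.70 mg

3.3681 mg + 673.72 mg + 9.4324 mg + 305.181 mg = 991.7015 mg.
Addition/subtraction keeps the fewest decimal places: 3.3681 → 4 decimal places, 673.72 → 2 decimal places, 9.4324 → 4 decimal places, 305.181 → 3 decimal places; limit is 2.
Rounded to 2 decimal places: 991.70 mg.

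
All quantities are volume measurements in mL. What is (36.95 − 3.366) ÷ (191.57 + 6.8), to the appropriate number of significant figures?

0.1693

36.95 − 3.366 = 33.584, limited to 2 d.p. → 4 s.f.; 191.57 + 6.8 = 198.37, limited to 1 d.p. → 4 s.f.
Carrying full precision, 33.584 ÷ 198.37 = 0.169299793316…; keep min(4, 4) = 4 s.f.
Rounded to 4 significant figures: 0.1693.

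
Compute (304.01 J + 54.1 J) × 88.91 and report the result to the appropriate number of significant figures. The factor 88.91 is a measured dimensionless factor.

3.184 × 10^4 J

304.01 J + 54.1 J = 358.11 J; the sum is limited to 1 decimal place (4 s.f.).
Carrying full precision, 358.11 × 88.91 = 31839.5601 J; 88.91 has 4 s.f., so the result keeps min(4, 4) = 4 s.f.
Rounded to 4 significant figures: 3.184 × 10^4 J.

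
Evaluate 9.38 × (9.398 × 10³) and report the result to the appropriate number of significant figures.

9.38 × (9.398 × 10³) = 88153.24
Multiplication/division keeps the fewest significant figures: 9.38 → 3 s.f., 9.398 × 10³ → 4 s.f.; limit is 3.
Rounded to 3 significant figures: 8.82 × 10⁴.

8.82 × 10⁴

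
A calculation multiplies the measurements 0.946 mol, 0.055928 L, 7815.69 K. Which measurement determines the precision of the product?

0.946 mol → 3 s.f.; 0.055928 L → 5 s.f.; 7815.69 K → 6 s.f.
The fewest is 3 significant figures, from 0.946 mol.

0.946 mol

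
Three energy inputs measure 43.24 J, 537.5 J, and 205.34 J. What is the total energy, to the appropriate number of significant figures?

7.861 × 10² J

43.24 J + 537.5 J + 205.34 J = 786.08 J.
Addition/subtraction keeps the fewest decimal places: 43.24 → 2 decimal places, 537.5 → 1 decimal place, 205.34 → 2 decimal places; limit is 1.
Rounded to 1 decimal place: 7.861 × 10² J.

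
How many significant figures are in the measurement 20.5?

3

20.5: zeros between nonzero digits are significant.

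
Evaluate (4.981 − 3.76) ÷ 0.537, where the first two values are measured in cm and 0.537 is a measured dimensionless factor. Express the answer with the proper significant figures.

2.27 cm

4.981 cm − 3.76 cm = 1.221 cm; the difference is limited to 2 decimal places (3 s.f.).
Carrying full precision, 1.221 ÷ 0.537 = 2.27374301676… cm; 0.537 has 3 s.f., so the result keeps min(3, 3) = 3 s.f.
Rounded to 3 significant figures: 2.27 cm.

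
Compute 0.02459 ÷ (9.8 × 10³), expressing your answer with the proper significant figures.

2.5 × 10⁻⁶

0.02459 ÷ (9.8 × 10³) = 0.00000250918367347…
Multiplication/division keeps the fewest significant figures: 0.02459 → 4 s.f., 9.8 × 10³ → 2 s.f.; limit is 2.
Rounded to 2 significant figures: 2.5 × 10⁻⁶.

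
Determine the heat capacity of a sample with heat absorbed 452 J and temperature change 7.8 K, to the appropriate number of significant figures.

58 J/K

heat capacity = 452 J ÷ 7.8 K = 57.9487179487… J/K.
452 has 3 significant figures; 7.8 has 2.
Division/multiplication keeps the fewest: 2 significant figures.
Rounded: 58 J/K.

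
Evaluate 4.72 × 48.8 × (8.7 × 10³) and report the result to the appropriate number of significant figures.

2.0 × 10⁶

4.72 × 48.8 × (8.7 × 10³) = 2003923.2
Multiplication/division keeps the fewest significant figures: 4.72 → 3 s.f., 48.8 → 3 s.f., 8.7 × 10³ → 2 s.f.; limit is 2.
Rounded to 2 significant figures: 2.0 × 10⁶.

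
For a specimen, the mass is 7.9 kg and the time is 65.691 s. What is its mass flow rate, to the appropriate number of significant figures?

mass flow rate = 7.9 kg ÷ 65.691 s = 0.120260005176… kg/s.
7.9 has 2 significant figures; 65.691 has 5.
Division/multiplication keeps the fewest: 2 significant figures.
Rounded: 0.12 kg/s.

0.12 kg/s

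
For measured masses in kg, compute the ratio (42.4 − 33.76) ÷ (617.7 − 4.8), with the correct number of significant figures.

0.014

42.4 − 33.76 = 8.64, limited to 1 d.p. → 2 s.f.; 617.7 − 4.8 = 612.9, limited to 1 d.p. → 4 s.f.
Carrying full precision, 8.64 ÷ 612.9 = 0.0140969162996…; keep min(2, 4) = 2 s.f.
Rounded to 2 significant figures: 0.014.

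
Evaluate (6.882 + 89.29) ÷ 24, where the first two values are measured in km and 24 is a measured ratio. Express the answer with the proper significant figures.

6.882 km + 89.29 km = 96.172 km; the sum is limited to 2 decimal places (4 s.f.).
Carrying full precision, 96.172 ÷ 24 = 4.00716666667… km; 24 has 2 s.f., so the result keeps min(4, 2) = 2 s.f.
Rounded to 2 significant figures: 4.0 km.

4.0 km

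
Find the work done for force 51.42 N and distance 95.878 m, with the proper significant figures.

4930. J

work done = 51.42 N × 95.878 m = 4930.04676 J.
51.42 has 4 significant figures; 95.878 has 5.
Division/multiplication keeps the fewest: 4 significant figures.
Rounded: 4930. J.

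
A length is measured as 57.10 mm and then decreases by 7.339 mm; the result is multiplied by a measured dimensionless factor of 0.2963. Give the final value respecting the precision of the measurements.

57.10 mm − 7.339 mm = 49.761 mm; the difference is limited to 2 decimal places (4 s.f.).
Carrying full precision, 49.761 × 0.2963 = 14.7441843 mm; 0.2963 has 4 s.f., so the result keeps min(4, 4) = 4 s.f.
Rounded to 4 significant figures: 14.74 mm.

14.74 mm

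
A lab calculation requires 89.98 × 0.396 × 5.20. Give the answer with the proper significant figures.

89.98 × 0.396 × 5.20 = 185.286816
Multiplication/division keeps the fewest significant figures: 89.98 → 4 s.f., 0.396 → 3 s.f., 5.20 → 3 s.f.; limit is 3.
Rounded to 3 significant figures: 185.

185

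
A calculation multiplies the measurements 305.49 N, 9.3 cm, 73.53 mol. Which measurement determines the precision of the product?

305.49 N → 5 s.f.; 9.3 cm → 2 s.f.; 73.53 mol → 4 s.f.
The fewest is 2 significant figures, from 9.3 cm.

9.3 cm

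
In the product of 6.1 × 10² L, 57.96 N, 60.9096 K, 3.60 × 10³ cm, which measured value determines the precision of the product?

6.1 × 10² L → 2 s.f.; 57.96 N → 4 s.f.; 60.9096 K → 6 s.f.; 3.60 × 10³ cm → 3 s.f.
The fewest is 2 significant figures, from 6.1 × 10² L.

6.1 × 10² L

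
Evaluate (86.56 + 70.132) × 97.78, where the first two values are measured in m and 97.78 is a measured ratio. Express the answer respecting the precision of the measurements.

86.56 m + 70.132 m = 156.692 m; the sum is limited to 2 decimal places (5 s.f.).
Carrying full precision, 156.692 × 97.78 = 15321.34376 m; 97.78 has 4 s.f., so the result keeps min(5, 4) = 4 s.f.
Rounded to 4 significant figures: 1.532 × 10^4 m.

1.532 × 10^4 m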